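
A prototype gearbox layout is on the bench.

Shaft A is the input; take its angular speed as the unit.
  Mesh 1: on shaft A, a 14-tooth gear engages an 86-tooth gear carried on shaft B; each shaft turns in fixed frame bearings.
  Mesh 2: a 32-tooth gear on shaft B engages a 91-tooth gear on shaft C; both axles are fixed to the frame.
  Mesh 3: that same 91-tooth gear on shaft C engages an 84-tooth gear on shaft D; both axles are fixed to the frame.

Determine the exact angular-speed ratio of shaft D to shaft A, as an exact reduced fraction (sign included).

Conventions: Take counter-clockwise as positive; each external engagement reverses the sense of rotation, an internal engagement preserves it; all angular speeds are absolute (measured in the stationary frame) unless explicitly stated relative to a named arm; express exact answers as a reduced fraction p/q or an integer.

-8/129

class = fixed-axis compound train [3 meshes; 3 ratios multiply, 3 sense flips]
mesh 1 [14T→86T]: running ratio 7/43, sense −
mesh 2 [32T→91T]: running ratio 32/559, sense +
mesh 3 [91T→84T]: running ratio 8/129, sense −
ω_out/ω_in = -8/129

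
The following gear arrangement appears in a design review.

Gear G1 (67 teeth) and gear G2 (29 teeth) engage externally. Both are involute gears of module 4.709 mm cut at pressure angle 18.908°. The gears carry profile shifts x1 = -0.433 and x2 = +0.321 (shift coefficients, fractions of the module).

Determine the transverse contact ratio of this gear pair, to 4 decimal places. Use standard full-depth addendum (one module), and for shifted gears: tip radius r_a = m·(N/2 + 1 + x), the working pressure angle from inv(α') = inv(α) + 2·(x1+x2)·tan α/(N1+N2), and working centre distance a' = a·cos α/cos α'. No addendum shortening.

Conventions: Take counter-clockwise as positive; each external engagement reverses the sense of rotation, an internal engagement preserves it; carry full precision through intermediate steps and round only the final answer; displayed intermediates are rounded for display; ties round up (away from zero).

class = single-mesh tooth geometry [involute pair 67T × 29T, m = 4.709]
base radii: r_b1 = 149.239248, r_b2 = 64.596093
tip radii: r_a1 = 160.421503, r_a2 = 74.501089
inv(α') = inv(18.908°) + 2·(-0.433+0.321)·tan α/(67+29) = 0.01172643  ⇒  α' = 18.50871°
a' = a·cos α / cos α' = 226.0320·cos 18.908°/cos 18.50871° = 225.499190
action lengths: √(r_a1²−r_b1²) = 58.844757, √(r_a2²−r_b2²) = 37.118150
base pitch p_b = π·m·cos α = 13.995490
CR = (58.844757 + 37.118150 − 225.499190·sin 18.50871°)/13.995490 = 1.741880
contact ratio ≈ 1.7419

1.7419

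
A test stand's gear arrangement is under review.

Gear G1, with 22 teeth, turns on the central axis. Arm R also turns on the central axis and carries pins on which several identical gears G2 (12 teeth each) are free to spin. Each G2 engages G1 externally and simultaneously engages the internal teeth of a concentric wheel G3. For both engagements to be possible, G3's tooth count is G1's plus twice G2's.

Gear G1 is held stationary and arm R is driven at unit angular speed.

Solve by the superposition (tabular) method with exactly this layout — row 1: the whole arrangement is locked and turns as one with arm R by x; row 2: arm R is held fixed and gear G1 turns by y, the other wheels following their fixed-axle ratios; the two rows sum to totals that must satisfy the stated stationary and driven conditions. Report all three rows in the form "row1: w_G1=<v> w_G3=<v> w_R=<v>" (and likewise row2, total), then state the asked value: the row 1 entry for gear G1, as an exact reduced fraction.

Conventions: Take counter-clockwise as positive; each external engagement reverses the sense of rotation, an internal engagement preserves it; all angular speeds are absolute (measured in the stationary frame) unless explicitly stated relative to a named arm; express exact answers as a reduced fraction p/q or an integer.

recognized (axles ride arm R): planetary set, 22/12/46 teeth
superposition row 1 [locked train]: every member turns x
row 2 (arm held, sun turns y): ω_ring = −(22/46)·y, ω_arm = 0
boundary: total ω_sun = x + y = 0 and total ω_arm = x = 1  ⇒  y = -1, x = 1
row 2 ring = −(22/46)·(-1) = 11/23
totals (row 1 + row 2): sun 1 + (-1) = 0, ring 1 + 11/23 = 34/23, arm 1 + 0 = 1
asked cell (row1, sun) = 1

row1: w_G1=1 w_G3=1 w_R=1
row2: w_G1=-1 w_G3=11/23 w_R=0
total: w_G1=0 w_G3=34/23 w_R=1
asked value: 1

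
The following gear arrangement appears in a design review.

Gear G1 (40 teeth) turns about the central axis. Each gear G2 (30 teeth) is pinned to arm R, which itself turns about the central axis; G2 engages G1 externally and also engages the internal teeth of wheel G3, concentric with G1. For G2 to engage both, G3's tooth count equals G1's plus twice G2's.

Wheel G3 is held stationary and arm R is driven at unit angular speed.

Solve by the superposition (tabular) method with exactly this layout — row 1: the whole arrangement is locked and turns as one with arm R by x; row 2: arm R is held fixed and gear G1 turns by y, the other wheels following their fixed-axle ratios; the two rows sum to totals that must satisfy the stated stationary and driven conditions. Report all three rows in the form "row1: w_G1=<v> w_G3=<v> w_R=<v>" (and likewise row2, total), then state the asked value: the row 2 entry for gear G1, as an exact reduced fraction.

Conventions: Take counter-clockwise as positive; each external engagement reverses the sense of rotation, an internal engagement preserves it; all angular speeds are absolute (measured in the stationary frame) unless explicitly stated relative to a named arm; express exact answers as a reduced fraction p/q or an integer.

row1: w_G1=1 w_G3=1 w_R=1
row2: w_G1=5/2 w_G3=-1 w_R=0
total: w_G1=7/2 w_G3=0 w_R=1
asked value: 5/2

planetary set (40T centre, 30T on arm, 100T internal) — Willis relation
superposition row 1 [locked train]: every member turns x
row 2: sun turns y, ring = −(40/100)·y, arm 0
boundary: total ω_ring = x − (40/100)·y = 0 and total ω_arm = x = 1  ⇒  y = 5/2, x = 1
row 2 ring = −(40/100)·5/2 = -1
totals (row 1 + row 2): sun 1 + 5/2 = 7/2, ring 1 + (-1) = 0, arm 1 + 0 = 1
asked cell (row2, sun) = 5/2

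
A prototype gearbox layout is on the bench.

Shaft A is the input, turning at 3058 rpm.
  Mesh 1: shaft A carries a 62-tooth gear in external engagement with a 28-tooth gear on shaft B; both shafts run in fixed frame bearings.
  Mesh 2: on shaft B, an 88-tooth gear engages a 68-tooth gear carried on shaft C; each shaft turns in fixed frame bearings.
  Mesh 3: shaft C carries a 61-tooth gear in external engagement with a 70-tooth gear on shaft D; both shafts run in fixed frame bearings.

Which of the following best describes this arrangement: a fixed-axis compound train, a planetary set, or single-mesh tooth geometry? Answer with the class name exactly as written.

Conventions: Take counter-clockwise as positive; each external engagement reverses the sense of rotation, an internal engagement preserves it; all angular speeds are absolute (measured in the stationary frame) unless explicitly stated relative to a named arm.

3-mesh fixed-axis compound train (all bearings frame-fixed)
classification: fixed-axis compound train

fixed-axis compound train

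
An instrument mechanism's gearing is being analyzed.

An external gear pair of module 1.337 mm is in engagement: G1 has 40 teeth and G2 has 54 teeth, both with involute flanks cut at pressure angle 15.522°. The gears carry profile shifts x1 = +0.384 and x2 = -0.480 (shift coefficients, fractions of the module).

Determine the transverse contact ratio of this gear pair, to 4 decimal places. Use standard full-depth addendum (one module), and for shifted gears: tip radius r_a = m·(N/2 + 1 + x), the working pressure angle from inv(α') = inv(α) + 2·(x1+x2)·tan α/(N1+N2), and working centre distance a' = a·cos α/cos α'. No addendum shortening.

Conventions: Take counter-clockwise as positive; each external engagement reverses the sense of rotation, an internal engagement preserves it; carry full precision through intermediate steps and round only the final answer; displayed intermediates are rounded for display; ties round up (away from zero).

single-mesh involute tooth geometry (40T engaging 54T at module 1.337)
base radii: r_b1 = 25.764733, r_b2 = 34.782389
tip radii: r_a1 = 28.590408, r_a2 = 36.794240
inv(α') = inv(15.522°) + 2·(+0.384-0.480)·tan α/(40+54) = 0.00626079  ⇒  α' = 15.08803°
a' = a·cos α / cos α' = 62.8390·cos 15.522°/cos 15.08803° = 62.708882
action lengths: √(r_a1²−r_b1²) = 12.393143, √(r_a2²−r_b2²) = 12.000063
base pitch p_b = π·m·cos α = 4.047115
CR = (12.393143 + 12.000063 − 62.708882·sin 15.08803°)/4.047115 = 1.993991
contact ratio ≈ 1.9940

1.9940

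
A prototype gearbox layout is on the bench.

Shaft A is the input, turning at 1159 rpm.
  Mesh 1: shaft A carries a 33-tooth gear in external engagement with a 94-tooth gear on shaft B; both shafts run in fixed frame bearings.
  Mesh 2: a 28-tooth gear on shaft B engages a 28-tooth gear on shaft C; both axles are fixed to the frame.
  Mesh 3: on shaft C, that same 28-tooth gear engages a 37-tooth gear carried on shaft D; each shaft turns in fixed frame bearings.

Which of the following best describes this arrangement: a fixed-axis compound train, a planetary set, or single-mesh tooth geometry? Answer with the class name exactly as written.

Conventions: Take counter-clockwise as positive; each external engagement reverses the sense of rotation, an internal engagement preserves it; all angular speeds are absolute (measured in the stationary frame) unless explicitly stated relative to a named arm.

3-mesh fixed-axis compound train (all bearings frame-fixed)
classification: fixed-axis compound train

fixed-axis compound train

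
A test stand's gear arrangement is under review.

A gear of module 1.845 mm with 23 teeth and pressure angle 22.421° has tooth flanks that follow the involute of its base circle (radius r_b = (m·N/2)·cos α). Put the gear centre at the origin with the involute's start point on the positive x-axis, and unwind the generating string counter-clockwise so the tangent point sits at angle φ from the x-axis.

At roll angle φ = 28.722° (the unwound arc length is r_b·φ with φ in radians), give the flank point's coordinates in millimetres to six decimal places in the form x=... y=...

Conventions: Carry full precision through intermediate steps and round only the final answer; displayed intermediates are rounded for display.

x=21.925316 y=0.803080

topology: single-mesh involute geometry — m = 1.845, N = 23
pitch radius r_p = m·N/2 = 1.845·23/2 = 21.217500
base radius r_b = r_p·cos α = 21.217500·cos 22.421° = 19.613591
roll angle φ = 28.722° = 0.50129347 rad
x = r_b·(cos φ + φ·sin φ) = 21.925316
y = r_b·(sin φ − φ·cos φ) = 0.803080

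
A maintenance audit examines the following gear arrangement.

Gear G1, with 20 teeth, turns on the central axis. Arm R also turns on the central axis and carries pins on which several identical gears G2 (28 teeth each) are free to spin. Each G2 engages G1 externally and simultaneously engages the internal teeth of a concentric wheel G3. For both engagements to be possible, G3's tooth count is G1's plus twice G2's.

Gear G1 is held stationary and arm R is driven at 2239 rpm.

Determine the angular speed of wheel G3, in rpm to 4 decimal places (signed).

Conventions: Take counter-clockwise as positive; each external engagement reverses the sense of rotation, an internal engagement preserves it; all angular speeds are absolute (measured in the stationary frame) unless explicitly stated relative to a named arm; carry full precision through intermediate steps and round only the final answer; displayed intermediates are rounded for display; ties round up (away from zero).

+2828.2105 rpm

class = planetary set [G3 = 20+2·28 = 76; Willis about the carrier]
normalise by the input: solve with ω_arm = 1, then scale by 2239 rpm
ring teeth: 20 + 2·28 = 76
20(ω_sun−ω_arm) = −76(ω_ring−ω_arm),  ω_sun = 0, ω_arm = 1
ω_ring = 1 − (20/76)(0−1) = 24/19
scale: ω_ring = 24/19 × 2239 rpm = +2828.2105 rpm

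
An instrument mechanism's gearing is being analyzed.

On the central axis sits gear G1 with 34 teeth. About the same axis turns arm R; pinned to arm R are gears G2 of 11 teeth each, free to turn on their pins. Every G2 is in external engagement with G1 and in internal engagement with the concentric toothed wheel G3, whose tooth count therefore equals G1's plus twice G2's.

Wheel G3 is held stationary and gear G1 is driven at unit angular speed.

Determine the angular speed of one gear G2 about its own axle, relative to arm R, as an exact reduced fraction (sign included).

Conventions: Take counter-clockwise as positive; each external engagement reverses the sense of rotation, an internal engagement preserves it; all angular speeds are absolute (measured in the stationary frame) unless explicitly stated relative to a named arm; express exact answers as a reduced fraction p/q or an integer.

planetary set (34T centre, 11T on arm, 56T internal) — Willis relation
ring teeth: 34 + 2·11 = 56
34(ω_sun−ω_arm) = −56(ω_ring−ω_arm),  ω_ring = 0, ω_sun = 1
34(1−ω_arm) = −56(0−ω_arm)  ⇒  90·ω_arm = 34  ⇒  ω_arm = 17/45
sun–planet mesh: 34·(1−17/45) = −11·(ω_p−ω_arm)  ⇒  ω_p−ω_arm = -952/495
exact speed ratio = -952/495

-952/495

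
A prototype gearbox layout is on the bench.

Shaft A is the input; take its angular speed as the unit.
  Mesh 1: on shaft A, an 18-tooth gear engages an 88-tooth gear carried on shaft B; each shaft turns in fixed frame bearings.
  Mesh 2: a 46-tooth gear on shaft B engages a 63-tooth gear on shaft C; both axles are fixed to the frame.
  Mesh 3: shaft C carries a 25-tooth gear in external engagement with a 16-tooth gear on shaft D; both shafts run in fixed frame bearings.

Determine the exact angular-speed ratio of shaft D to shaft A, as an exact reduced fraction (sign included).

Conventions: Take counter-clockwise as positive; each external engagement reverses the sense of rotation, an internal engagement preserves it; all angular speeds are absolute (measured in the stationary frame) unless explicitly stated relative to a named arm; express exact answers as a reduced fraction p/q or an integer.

class = fixed-axis compound train [3 meshes; 3 ratios multiply, 3 sense flips]
mesh 1 [18T→88T]: running ratio 9/44, sense −
mesh 2 [46T→63T]: running ratio 23/154, sense +
mesh 3 [25T→16T]: running ratio 575/2464, sense −
ω_out/ω_in = -575/2464

-575/2464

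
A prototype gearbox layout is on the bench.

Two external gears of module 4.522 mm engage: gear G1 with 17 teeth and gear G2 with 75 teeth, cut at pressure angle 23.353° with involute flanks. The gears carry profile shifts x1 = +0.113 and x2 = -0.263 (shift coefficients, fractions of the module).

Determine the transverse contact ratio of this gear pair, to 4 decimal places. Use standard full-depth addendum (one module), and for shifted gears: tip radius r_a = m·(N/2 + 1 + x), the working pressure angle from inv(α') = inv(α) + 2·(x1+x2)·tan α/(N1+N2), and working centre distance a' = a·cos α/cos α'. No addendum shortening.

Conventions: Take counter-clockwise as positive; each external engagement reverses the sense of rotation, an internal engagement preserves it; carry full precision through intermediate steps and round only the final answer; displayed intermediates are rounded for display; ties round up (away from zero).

recognized (one external pair, fixed centres): single-mesh tooth geometry, m = 4.522, N1 = 17, N2 = 75
base radii: r_b1 = 35.288245, r_b2 = 155.683433
tip radii: r_a1 = 43.469986, r_a2 = 172.907714
inv(α') = inv(23.353°) + 2·(+0.113-0.263)·tan α/(17+75) = 0.02277040  ⇒  α' = 22.91100°
a' = a·cos α / cos α' = 208.0120·cos 23.353°/cos 22.91100° = 207.327604
action lengths: √(r_a1²−r_b1²) = 25.384630, √(r_a2²−r_b2²) = 75.231285
base pitch p_b = π·m·cos α = 13.042505
CR = (25.384630 + 75.231285 − 207.327604·sin 22.91100°)/13.042505 = 1.526021
contact ratio ≈ 1.5260

1.5260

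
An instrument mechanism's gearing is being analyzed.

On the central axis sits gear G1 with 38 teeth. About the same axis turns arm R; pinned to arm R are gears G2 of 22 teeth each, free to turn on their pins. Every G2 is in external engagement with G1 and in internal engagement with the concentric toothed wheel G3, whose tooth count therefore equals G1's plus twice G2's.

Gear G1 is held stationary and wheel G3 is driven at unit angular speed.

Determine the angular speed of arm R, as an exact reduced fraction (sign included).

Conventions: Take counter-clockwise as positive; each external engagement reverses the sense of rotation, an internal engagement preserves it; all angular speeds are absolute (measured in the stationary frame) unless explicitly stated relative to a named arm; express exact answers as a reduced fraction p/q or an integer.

41/60

topology: planetary set — G1 38T / G2 22T / G3 82T, arm = carrier (Willis)
ring teeth: 38 + 2·22 = 82
38(ω_sun−ω_arm) = −82(ω_ring−ω_arm),  ω_sun = 0, ω_ring = 1
38(0−ω_arm) = −82(1−ω_arm)  ⇒  120·ω_arm = 82  ⇒  ω_arm = 41/60
exact speed ratio = 41/60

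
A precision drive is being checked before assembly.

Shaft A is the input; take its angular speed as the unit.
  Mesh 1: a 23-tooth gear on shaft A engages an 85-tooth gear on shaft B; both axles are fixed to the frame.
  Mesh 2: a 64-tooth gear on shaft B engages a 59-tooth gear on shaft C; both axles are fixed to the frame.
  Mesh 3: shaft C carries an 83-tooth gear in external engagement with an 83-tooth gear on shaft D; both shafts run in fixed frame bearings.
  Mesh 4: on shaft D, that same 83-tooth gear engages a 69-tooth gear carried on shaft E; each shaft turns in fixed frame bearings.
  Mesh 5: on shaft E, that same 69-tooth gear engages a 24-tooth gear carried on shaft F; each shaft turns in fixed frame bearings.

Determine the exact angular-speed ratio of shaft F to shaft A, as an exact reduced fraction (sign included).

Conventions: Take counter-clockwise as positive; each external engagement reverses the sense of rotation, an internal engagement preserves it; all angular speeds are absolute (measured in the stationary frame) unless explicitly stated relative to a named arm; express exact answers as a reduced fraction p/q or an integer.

-15272/15045

class = fixed-axis compound train [5 meshes; 5 ratios multiply, 5 sense flips]
mesh 1 [23T→85T]: running ratio 23/85, sense −
mesh 2 [64T→59T]: running ratio 1472/5015, sense +
mesh 3 [83T→83T]: running ratio 1472/5015, sense −
mesh 4 [83T→69T]: running ratio 5312/15045, sense +
mesh 5 [69T→24T]: running ratio 15272/15045, sense −
ω_out/ω_in = -15272/15045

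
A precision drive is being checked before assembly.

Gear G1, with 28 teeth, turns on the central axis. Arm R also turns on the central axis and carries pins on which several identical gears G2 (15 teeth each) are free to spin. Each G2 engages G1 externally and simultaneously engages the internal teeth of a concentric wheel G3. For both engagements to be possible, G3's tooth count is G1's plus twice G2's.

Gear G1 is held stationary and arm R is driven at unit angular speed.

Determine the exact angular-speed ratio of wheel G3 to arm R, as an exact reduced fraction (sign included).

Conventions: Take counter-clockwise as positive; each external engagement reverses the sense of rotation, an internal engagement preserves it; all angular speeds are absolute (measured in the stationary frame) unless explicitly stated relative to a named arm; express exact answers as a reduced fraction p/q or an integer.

class = planetary set [G3 = 28+2·15 = 58; Willis about the carrier]
ring teeth: 28 + 2·15 = 58
28(ω_sun−ω_arm) = −58(ω_ring−ω_arm),  ω_sun = 0, ω_arm = 1
ω_ring = 1 − (28/58)(0−1) = 43/29
ω_out/ω_in = 43/29

43/29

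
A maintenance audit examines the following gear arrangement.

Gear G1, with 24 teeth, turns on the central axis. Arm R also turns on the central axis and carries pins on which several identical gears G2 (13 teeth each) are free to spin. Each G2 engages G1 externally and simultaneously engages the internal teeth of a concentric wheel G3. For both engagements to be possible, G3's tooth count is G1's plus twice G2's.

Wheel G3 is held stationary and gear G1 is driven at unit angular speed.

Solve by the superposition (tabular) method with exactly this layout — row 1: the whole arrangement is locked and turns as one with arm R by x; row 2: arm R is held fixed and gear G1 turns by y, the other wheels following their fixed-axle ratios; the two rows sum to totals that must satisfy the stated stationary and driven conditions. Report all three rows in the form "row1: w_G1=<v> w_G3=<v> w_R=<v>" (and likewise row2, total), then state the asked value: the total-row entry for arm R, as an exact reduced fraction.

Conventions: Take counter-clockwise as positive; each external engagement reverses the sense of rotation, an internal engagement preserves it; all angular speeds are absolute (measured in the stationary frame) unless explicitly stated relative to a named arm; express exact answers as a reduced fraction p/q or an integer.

row1: w_G1=12/37 w_G3=12/37 w_R=12/37
row2: w_G1=25/37 w_G3=-12/37 w_R=0
total: w_G1=1 w_G3=0 w_R=12/37
asked value: 12/37

planetary set (24T centre, 13T on arm, 50T internal) — Willis relation
superposition row 1 [locked train]: every member turns x
row 2 (arm held, sun turns y): ω_ring = −(24/50)·y, ω_arm = 0
boundary: total ω_ring = x − (24/50)·y = 0 and total ω_sun = x + y = 1  ⇒  y = 25/37, x = 12/37
row 2 ring = −(24/50)·25/37 = -12/37
totals (row 1 + row 2): sun 12/37 + 25/37 = 1, ring 12/37 + (-12/37) = 0, arm 12/37 + 0 = 12/37
asked cell (total, arm) = 12/37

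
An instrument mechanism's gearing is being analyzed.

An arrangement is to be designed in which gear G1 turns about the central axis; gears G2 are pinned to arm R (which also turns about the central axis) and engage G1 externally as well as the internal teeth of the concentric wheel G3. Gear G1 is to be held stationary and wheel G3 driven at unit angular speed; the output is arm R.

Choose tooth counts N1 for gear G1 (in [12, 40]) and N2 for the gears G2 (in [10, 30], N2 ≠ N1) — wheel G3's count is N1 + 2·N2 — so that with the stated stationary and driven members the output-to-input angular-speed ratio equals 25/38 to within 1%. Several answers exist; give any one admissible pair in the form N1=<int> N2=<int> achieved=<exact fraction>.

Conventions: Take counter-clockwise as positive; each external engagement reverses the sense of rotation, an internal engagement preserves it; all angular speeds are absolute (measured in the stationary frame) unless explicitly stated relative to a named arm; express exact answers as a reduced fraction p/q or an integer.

design class (target 25/38): planetary set
Willis with ω_sun = 0: ω_arm/ω_ring = N3/(N1+N3); set equal to 25/38  ⇒  N3/N1 = (25/38)/(1 − 25/38) = 25/13
N3 = N1 + 2·N2  ⇒  N2/N1 = (N3/N1 − 1)/2 = (25/13 − 1)/2 = 6/13
smallest multiple with N1 ≥ 12 and N2 ≥ 10: k = 2  ⇒  N1 = 2·13 = 26, N2 = 2·6 = 12 (N1 ≤ 40, N2 ≤ 30, N2 ≠ N1 ✓), N3 = 26 + 2·12 = 50
check: N3/(N1+N3) with N1 = 26, N3 = 50 gives 25/38; |achieved − target| = 0 ≤ 1/152 ✓

N1=26 N2=12 achieved=25/38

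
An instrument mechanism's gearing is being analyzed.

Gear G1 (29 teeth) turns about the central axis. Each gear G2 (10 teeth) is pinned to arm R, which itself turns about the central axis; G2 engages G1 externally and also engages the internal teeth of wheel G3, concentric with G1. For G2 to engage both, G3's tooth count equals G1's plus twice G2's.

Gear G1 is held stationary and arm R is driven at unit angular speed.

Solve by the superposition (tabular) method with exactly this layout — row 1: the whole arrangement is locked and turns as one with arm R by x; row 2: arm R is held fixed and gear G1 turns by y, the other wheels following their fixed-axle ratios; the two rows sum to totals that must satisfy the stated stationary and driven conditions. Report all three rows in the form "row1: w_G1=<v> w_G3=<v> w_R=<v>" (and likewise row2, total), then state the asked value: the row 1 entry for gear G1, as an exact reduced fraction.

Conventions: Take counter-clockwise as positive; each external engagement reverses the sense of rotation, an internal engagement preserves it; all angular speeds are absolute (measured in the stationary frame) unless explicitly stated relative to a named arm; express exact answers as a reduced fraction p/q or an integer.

row1: w_G1=1 w_G3=1 w_R=1
row2: w_G1=-1 w_G3=29/49 w_R=0
total: w_G1=0 w_G3=78/49 w_R=1
asked value: 1

topology: planetary set — G1 29T / G2 10T / G3 49T, arm = carrier (Willis)
superposition row 1 [locked train]: every member turns x
superposition row 2 [arm held]: sun y, ring −(29/49)·y, arm 0
boundary: total ω_sun = x + y = 0 and total ω_arm = x = 1  ⇒  y = -1, x = 1
row 2 ring = −(29/49)·(-1) = 29/49
totals (row 1 + row 2): sun 1 + (-1) = 0, ring 1 + 29/49 = 78/49, arm 1 + 0 = 1
asked cell (row1, sun) = 1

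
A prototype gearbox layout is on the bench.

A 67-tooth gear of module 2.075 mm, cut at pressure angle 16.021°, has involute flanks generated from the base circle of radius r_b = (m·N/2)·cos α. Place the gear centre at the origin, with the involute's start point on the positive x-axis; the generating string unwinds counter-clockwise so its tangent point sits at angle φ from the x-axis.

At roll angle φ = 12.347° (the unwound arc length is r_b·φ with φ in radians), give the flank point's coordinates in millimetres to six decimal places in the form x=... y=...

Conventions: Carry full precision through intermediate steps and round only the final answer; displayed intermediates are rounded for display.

x=68.346051 y=0.221838

topology: single-mesh involute geometry — m = 2.075, N = 67
pitch radius r_p = m·N/2 = 2.075·67/2 = 69.512500
base radius r_b = r_p·cos α = 69.512500·cos 16.021° = 66.812677
roll angle φ = 12.347° = 0.21549580 rad
x = r_b·(cos φ + φ·sin φ) = 68.346051
y = r_b·(sin φ − φ·cos φ) = 0.221838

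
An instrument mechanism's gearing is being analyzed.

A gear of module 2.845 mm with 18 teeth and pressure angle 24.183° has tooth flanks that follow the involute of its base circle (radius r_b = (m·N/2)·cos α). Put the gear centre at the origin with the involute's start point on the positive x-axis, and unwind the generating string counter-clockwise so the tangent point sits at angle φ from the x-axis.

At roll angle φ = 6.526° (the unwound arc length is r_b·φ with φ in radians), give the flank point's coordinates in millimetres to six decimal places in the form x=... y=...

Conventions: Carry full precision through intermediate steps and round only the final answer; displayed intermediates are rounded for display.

topology: single-mesh involute geometry — m = 2.845, N = 18
pitch radius r_p = m·N/2 = 2.845·18/2 = 25.605000
base radius r_b = r_p·cos α = 25.605000·cos 24.183° = 23.357949
roll angle φ = 6.526° = 0.11390019 rad
x = r_b·(cos φ + φ·sin φ) = 23.508972
y = r_b·(sin φ − φ·cos φ) = 0.011490

x=23.508972 y=0.011490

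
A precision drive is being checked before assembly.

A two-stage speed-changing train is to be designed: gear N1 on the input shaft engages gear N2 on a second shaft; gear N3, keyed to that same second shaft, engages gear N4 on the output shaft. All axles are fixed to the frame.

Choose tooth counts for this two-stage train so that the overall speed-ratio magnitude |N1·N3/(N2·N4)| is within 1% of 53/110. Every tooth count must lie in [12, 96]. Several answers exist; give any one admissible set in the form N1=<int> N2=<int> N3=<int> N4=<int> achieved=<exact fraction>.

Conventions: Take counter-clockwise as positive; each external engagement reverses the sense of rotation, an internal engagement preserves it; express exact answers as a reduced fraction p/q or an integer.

topology: fixed-axis compound train — 2 stages, target 53/110
target = 53/110 in lowest terms: an exact hit needs N1·N3 = k·53 and N2·N4 = k·110 for one integer k, every count in [12, 96]; additionally prefer no 1:1 stage (N1 ≠ N2, N3 ≠ N4)
k = 1…11: no 1:1-free in-range split of k·53 and k·110 into factor pairs; take k = 12
k = 12: N1·N3 = 636 = 12·53, N2·N4 = 1320 = 15·88
achieved = 12·53/(15·88) = 53/110; |achieved − target| = 0 ≤ 53/11000 ✓

N1=12 N2=15 N3=53 N4=88 achieved=53/110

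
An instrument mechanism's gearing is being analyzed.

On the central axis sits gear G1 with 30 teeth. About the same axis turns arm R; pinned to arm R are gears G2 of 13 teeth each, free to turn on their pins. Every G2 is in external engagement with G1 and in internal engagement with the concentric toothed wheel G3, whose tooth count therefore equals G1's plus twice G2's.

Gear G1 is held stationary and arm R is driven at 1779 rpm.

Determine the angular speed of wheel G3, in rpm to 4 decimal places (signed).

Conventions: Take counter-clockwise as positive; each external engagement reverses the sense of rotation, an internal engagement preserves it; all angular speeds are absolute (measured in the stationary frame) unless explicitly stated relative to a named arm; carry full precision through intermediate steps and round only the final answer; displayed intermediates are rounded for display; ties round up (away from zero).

topology: planetary set — G1 30T / G2 13T / G3 56T, arm = carrier (Willis)
normalise by the input: solve with ω_arm = 1, then scale by 1779 rpm
ring teeth: 30 + 2·13 = 56
30(ω_sun−ω_arm) = −56(ω_ring−ω_arm),  ω_sun = 0, ω_arm = 1
ω_ring = 1 − (30/56)(0−1) = 43/28
scale: ω_ring = 43/28 × 1779 rpm = +2732.0357 rpm

+2732.0357 rpm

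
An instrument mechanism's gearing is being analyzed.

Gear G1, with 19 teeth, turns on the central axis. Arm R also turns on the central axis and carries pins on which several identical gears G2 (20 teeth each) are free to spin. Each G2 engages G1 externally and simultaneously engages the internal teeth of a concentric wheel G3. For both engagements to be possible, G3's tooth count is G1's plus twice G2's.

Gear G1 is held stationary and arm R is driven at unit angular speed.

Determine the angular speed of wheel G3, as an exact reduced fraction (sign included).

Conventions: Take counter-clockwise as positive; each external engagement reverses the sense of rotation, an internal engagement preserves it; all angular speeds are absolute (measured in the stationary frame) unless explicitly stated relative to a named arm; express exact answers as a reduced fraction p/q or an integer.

78/59

recognized (axles ride arm R): planetary set, 19/20/59 teeth
ring teeth: 19 + 2·20 = 59
19(ω_sun−ω_arm) = −59(ω_ring−ω_arm),  ω_sun = 0, ω_arm = 1
ω_ring = 1 − (19/59)(0−1) = 78/59
exact speed ratio = 78/59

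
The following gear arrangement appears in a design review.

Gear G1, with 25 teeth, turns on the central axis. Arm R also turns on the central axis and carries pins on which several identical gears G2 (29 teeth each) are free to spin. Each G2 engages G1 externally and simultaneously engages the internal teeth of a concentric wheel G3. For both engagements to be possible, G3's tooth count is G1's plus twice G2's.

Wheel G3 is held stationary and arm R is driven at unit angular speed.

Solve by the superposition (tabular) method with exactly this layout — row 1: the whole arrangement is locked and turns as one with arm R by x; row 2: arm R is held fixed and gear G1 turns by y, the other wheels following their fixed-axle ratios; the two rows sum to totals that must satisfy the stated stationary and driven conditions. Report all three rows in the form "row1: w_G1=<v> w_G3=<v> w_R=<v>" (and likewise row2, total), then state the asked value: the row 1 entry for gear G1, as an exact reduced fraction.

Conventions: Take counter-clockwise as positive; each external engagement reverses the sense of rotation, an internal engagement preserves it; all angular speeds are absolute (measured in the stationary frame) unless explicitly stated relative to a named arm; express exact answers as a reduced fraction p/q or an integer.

row1: w_G1=1 w_G3=1 w_R=1
row2: w_G1=83/25 w_G3=-1 w_R=0
total: w_G1=108/25 w_G3=0 w_R=1
asked value: 1

class = planetary set [G3 = 25+2·29 = 83; Willis about the carrier]
superposition row 1 [locked train]: every member turns x
row 2 (arm held, sun turns y): ω_ring = −(25/83)·y, ω_arm = 0
boundary: total ω_ring = x − (25/83)·y = 0 and total ω_arm = x = 1  ⇒  y = 83/25, x = 1
row 2 ring = −(25/83)·83/25 = -1
totals (row 1 + row 2): sun 1 + 83/25 = 108/25, ring 1 + (-1) = 0, arm 1 + 0 = 1
asked cell (row1, sun) = 1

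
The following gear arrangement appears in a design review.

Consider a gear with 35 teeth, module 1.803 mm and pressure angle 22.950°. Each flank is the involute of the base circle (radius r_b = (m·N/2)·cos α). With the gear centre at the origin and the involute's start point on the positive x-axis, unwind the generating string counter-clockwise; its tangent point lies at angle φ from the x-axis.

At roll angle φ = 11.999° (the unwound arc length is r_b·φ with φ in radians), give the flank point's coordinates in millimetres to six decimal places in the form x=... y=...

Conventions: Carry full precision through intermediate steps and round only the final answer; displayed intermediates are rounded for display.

x=29.685149 y=0.088565

recognized (one wheel, involute flank): single-mesh tooth geometry, m = 1.803, N = 35
pitch radius r_p = m·N/2 = 1.803·35/2 = 31.552500
base radius r_b = r_p·cos α = 31.552500·cos 22.950° = 29.054977
roll angle φ = 11.999° = 0.20942206 rad
x = r_b·(cos φ + φ·sin φ) = 29.685149
y = r_b·(sin φ − φ·cos φ) = 0.088565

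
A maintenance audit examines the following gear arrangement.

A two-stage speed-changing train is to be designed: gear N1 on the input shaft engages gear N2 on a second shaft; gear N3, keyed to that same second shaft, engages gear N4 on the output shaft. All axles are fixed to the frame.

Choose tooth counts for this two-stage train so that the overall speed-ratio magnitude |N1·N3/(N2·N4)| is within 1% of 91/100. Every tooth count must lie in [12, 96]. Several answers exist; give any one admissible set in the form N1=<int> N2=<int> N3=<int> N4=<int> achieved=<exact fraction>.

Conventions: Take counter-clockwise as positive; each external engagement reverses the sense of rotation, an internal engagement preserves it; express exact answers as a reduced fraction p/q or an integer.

N1=13 N2=12 N3=21 N4=25 achieved=91/100

design class (target 91/100): fixed-axis compound train
target = 91/100 in lowest terms: an exact hit needs N1·N3 = k·91 and N2·N4 = k·100 for one integer k, every count in [12, 96]; additionally prefer no 1:1 stage (N1 ≠ N2, N3 ≠ N4)
k = 1…2: no 1:1-free in-range split of k·91 and k·100 into factor pairs; take k = 3
k = 3: N1·N3 = 273 = 13·21, N2·N4 = 300 = 12·25
achieved = 13·21/(12·25) = 91/100; |achieved − target| = 0 ≤ 91/10000 ✓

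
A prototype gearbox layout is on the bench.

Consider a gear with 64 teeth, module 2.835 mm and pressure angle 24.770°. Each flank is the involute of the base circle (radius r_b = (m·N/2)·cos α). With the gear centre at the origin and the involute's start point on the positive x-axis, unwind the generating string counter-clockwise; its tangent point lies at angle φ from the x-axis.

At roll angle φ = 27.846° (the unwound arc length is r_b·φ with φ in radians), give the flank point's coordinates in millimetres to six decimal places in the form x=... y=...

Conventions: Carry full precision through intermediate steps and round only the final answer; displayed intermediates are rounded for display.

class = single-mesh tooth geometry [base-circle involute, m = 2.835, 64T]
pitch radius r_p = m·N/2 = 2.835·64/2 = 90.720000
base radius r_b = r_p·cos α = 90.720000·cos 24.770° = 82.373486
roll angle φ = 27.846° = 0.48600438 rad
x = r_b·(cos φ + φ·sin φ) = 91.534841
y = r_b·(sin φ − φ·cos φ) = 3.078179

x=91.534841 y=3.078179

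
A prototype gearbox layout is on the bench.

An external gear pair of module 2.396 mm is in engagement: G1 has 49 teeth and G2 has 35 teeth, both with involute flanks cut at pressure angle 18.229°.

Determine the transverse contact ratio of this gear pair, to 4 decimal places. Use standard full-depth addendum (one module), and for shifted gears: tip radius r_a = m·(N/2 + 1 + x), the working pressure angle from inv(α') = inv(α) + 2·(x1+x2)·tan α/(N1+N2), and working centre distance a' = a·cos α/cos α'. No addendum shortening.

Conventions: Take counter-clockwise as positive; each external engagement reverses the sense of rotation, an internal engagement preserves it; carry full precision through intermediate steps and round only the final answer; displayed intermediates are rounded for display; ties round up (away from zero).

1.8135

recognized (one external pair, fixed centres): single-mesh tooth geometry, m = 2.396, N1 = 49, N2 = 35
base radii: r_b1 = 55.755972, r_b2 = 39.825694
tip radii: r_a1 = 61.098000, r_a2 = 44.326000
no profile shift: α' = α, a' = a
action lengths: √(r_a1²−r_b1²) = 24.984739, √(r_a2²−r_b2²) = 19.460430
base pitch p_b = π·m·cos α = 7.149492
CR = (24.984739 + 19.460430 − 100.632000·sin 18.22900°)/7.149492 = 1.813541
contact ratio ≈ 1.8135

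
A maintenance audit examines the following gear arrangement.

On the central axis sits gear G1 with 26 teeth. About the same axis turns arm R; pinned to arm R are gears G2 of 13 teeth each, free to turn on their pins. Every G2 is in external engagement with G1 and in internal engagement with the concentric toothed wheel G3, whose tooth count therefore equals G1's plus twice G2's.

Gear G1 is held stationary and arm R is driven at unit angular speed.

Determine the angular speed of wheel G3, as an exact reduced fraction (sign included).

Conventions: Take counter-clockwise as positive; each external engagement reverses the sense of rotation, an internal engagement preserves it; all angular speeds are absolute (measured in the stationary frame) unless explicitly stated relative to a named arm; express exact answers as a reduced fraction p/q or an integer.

recognized (axles ride arm R): planetary set, 26/13/52 teeth
ring teeth: 26 + 2·13 = 52
26(ω_sun−ω_arm) = −52(ω_ring−ω_arm),  ω_sun = 0, ω_arm = 1
ω_ring = 1 − (26/52)(0−1) = 3/2
exact speed ratio = 3/2

3/2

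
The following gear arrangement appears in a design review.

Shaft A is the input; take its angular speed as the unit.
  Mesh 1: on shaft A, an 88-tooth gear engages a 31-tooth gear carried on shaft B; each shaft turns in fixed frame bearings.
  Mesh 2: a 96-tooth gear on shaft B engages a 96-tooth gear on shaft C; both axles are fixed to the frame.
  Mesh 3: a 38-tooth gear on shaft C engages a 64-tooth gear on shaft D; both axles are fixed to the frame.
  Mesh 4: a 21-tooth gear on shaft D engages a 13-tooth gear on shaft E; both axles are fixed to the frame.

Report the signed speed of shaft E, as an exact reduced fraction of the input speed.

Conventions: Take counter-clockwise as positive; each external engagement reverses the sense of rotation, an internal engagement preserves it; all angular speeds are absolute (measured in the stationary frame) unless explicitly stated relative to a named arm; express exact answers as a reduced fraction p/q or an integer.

4389/1612

4-mesh fixed-axis compound train (all bearings frame-fixed)
mesh 1 [88T→31T]: |ω|/ω_in = 1×88/31 = 88/31, sense flips to −
mesh 2 [96T→96T]: |ω|/ω_in = (88/31)×96/96 = 88/31, sense flips to +
mesh 3 [38T→64T]: |ω|/ω_in = (88/31)×38/64 = 209/124, sense flips to −
mesh 4 [21T→13T]: |ω|/ω_in = (209/124)×21/13 = 4389/1612, sense flips to +
signed output speed (× input speed) = 4389/1612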